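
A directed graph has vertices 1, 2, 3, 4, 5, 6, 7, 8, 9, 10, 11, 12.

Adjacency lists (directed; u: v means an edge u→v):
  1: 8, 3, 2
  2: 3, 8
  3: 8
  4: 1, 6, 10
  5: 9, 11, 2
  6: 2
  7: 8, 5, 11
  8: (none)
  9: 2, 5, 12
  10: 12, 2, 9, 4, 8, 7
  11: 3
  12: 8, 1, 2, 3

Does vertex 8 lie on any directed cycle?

No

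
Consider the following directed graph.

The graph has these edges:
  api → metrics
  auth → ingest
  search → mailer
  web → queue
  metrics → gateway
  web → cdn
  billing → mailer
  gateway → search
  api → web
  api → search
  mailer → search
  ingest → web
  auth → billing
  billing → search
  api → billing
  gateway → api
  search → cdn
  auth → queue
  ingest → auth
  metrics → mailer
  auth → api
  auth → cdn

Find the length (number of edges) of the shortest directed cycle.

2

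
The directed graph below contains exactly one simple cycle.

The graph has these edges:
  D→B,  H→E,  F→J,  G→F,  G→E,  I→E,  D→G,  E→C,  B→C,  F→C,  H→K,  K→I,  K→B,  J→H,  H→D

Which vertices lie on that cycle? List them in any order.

D, F, G, H, J

DFS with gray/black marking from J:
J gray
  H gray
    K gray
      I gray
        E gray
          C gray
          C black
        E black
      I black
      B gray
        B→C: C black — skip
      B black
    K black
    H→E: E black — skip
    D gray
      G gray
        G→E: E black — skip
        F gray
          F→C: C black — skip
          F→J: J is gray → back edge
Back edge closes the cycle J → H → D → G → F → J; its vertices are {D, F, G, H, J}.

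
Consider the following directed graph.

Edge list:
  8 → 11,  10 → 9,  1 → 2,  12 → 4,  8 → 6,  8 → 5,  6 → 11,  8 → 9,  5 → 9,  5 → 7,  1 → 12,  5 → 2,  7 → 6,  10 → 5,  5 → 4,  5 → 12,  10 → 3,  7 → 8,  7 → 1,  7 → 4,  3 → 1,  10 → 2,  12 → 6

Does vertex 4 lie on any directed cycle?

4 lies on a cycle iff there is a path from 4 back to itself.
Exploring from 4, it never reaches itself; equivalently, its strongly connected component is a singleton.

No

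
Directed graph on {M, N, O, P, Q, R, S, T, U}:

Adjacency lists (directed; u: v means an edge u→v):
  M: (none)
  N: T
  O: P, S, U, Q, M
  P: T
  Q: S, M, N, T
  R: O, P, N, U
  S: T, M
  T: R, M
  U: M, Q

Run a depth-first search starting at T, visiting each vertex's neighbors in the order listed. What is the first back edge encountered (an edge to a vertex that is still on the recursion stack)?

P->T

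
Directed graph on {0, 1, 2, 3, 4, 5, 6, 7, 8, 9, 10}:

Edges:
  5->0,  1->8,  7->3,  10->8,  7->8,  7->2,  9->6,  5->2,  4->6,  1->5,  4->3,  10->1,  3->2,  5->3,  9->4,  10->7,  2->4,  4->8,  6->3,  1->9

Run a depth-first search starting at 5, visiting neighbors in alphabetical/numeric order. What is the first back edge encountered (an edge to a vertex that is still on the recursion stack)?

3→2

DFS from 5 (visiting neighbors in alphabetical/numeric order); mark gray on enter, black on exit:
5 gray
  0 gray
  0 black
  2 gray
    4 gray
      3 gray
        3→2: 2 is gray → back edge
First back edge: 3 → 2.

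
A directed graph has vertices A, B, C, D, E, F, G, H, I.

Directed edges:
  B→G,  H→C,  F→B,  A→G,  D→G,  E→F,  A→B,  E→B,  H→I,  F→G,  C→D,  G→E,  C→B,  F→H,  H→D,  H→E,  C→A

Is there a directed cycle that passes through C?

Yes

C is on a cycle iff C can reach itself via ≥1 edge.
C → D → G → E → F → H → C — yes.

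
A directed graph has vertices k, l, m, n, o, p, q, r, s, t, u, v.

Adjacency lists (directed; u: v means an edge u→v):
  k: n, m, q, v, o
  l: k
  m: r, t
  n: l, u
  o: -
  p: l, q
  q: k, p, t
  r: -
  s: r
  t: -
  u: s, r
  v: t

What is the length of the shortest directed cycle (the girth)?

For each vertex v, BFS finds the shortest path from v back to v.
The shortest such closed walk is k → q → k, length 2.

2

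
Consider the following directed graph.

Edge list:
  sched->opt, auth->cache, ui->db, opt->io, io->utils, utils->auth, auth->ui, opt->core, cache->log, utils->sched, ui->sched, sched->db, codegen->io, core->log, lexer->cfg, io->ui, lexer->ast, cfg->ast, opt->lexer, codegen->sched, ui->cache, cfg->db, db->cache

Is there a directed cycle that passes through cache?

No

cache lies on a cycle iff there is a path from cache back to itself.
Exploring from cache, it never reaches itself; equivalently, its strongly connected component is a singleton.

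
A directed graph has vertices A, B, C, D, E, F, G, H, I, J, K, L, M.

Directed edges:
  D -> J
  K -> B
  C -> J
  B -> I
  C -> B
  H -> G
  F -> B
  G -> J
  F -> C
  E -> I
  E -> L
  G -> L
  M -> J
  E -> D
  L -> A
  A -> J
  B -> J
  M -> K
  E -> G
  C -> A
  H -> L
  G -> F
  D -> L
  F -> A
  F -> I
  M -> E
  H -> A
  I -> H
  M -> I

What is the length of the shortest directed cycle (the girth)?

For each vertex v, BFS finds the shortest path from v back to v.
The shortest such closed walk is G → F → I → H → G, length 4.

4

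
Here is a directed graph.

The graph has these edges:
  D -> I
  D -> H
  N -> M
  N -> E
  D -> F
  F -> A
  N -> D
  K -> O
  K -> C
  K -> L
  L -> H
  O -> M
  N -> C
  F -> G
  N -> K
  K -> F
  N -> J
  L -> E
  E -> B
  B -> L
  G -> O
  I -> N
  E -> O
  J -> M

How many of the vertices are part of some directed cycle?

6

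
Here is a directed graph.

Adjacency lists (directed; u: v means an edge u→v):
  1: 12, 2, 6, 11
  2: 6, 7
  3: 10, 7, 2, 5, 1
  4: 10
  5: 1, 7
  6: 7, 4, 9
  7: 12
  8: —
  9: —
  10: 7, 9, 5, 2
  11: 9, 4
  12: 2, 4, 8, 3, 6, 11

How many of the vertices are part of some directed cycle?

10

A vertex is on a directed cycle iff it belongs to a strongly connected component of size ≥ 2 (or has a self-loop).
The vertices on cycles are {1, 2, 3, 4, 5, 6, 7, 10, 11, 12} — 10 in total.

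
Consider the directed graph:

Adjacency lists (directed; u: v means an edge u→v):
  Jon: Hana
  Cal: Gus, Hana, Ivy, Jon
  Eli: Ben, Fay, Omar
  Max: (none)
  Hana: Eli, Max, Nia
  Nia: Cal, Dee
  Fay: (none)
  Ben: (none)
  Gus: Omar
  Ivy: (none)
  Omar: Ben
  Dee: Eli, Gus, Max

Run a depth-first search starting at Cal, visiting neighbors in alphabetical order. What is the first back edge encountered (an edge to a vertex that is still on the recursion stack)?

Nia->Cal

DFS from Cal (visiting neighbors in alphabetical order); mark gray on enter, black on exit:
Cal gray
  Gus gray
    Omar gray
      Ben gray
      Ben black
    Omar black
  Gus black
  Hana gray
    Eli gray
      Eli→Ben: Ben black — skip
      Fay gray
      Fay black
      Eli→Omar: Omar black — skip
    Eli black
    Max gray
    Max black
    Nia gray
      Nia→Cal: Cal is gray → back edge
First back edge: Nia → Cal.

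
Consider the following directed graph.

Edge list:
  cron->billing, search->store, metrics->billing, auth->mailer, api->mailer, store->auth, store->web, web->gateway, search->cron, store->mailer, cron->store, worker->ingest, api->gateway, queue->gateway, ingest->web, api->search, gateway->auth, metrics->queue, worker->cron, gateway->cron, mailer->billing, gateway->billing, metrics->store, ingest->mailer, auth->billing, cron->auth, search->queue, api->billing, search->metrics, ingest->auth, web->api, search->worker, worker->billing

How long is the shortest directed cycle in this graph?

For each vertex v, BFS finds the shortest path from v back to v.
The shortest such closed walk is search → store → web → api → search, length 4.

4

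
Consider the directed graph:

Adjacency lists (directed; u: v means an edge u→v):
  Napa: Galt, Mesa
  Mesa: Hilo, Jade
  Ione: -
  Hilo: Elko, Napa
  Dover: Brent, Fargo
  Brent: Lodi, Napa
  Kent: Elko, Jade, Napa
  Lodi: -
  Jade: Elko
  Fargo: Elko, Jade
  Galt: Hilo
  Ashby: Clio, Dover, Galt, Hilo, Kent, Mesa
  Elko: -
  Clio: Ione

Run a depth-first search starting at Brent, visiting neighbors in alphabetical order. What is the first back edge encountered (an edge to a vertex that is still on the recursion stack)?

Hilo→Napa

DFS from Brent (visiting neighbors in alphabetical order); mark gray on enter, black on exit:
Brent gray
  Lodi gray
  Lodi black
  Napa gray
    Galt gray
      Hilo gray
        Elko gray
        Elko black
        Hilo→Napa: Napa is gray → back edge
First back edge: Hilo → Napa.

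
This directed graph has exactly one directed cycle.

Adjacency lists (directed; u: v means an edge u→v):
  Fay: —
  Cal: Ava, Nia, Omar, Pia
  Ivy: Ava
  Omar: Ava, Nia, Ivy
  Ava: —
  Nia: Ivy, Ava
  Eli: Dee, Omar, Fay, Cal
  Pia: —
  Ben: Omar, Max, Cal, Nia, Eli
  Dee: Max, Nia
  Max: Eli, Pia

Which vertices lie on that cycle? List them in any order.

DFS with gray/black marking from Eli:
Eli gray
  Dee gray
    Max gray
      Max→Eli: Eli is gray → back edge
Back edge closes the cycle Eli → Dee → Max → Eli; its vertices are {Dee, Eli, Max}.

Dee, Eli, Max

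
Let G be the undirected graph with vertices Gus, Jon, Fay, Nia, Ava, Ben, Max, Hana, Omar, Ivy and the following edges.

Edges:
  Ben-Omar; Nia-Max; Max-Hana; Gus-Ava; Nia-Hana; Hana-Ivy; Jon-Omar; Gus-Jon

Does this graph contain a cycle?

Yes

DFS, tracking each vertex's parent; an edge to a visited non-parent vertex closes a cycle.
Start from Ben:
visit Ben (parent –)
  visit Omar (parent Ben)
    visit Jon (parent Omar)
      visit Gus (parent Jon)
        Gus–Jon: parent, skip
        visit Ava (parent Gus)
          Ava–Gus: parent, skip
      Jon–Omar: parent, skip
    Omar–Ben: parent, skip
visit Fay (parent –)
visit Nia (parent –)
  visit Hana (parent Nia)
    visit Ivy (parent Hana)
      Ivy–Hana: parent, skip
    visit Max (parent Hana)
      Max–Nia: Nia visited and ≠ parent → cycle
Cycle: Nia – Hana – Max – Nia.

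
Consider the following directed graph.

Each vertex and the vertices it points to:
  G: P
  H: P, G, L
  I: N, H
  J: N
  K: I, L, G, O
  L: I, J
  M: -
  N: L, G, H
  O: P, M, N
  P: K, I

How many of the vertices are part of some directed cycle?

A vertex is on a directed cycle iff it belongs to a strongly connected component of size ≥ 2 (or has a self-loop).
The vertices on cycles are {G, H, I, J, K, L, N, O, P} — 9 in total.

9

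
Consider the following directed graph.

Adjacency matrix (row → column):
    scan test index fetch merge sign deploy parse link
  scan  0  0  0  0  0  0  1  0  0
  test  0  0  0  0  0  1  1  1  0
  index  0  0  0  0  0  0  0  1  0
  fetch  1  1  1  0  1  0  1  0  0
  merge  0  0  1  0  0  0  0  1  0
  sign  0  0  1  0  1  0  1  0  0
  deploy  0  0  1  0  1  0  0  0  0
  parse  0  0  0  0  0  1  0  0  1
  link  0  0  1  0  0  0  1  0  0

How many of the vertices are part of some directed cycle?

6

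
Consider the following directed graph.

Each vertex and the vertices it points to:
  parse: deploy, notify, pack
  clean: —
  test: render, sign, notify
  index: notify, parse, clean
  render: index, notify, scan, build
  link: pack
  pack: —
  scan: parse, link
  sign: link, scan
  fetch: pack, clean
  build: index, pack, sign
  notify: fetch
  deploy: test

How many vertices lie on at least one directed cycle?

8

A vertex is on a directed cycle iff it belongs to a strongly connected component of size ≥ 2 (or has a self-loop).
The vertices on cycles are {scan, sign, test, build, index, parse, deploy, render} — 8 in total.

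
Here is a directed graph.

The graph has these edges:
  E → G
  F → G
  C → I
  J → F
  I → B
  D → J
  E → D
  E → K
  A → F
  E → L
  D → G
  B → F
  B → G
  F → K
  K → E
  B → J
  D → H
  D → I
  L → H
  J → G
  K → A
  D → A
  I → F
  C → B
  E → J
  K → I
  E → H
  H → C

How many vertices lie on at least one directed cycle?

A vertex is on a directed cycle iff it belongs to a strongly connected component of size ≥ 2 (or has a self-loop).
The vertices on cycles are {A, B, C, D, E, F, H, I, J, K, L} — 11 in total.

11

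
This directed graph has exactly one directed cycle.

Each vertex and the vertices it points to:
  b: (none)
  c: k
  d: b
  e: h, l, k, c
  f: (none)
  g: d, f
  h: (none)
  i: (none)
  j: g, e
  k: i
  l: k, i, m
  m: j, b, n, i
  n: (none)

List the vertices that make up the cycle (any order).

e, j, l, m

DFS with gray/black marking from j:
j gray
  g gray
    d gray
      b gray
      b black
    d black
    f gray
    f black
  g black
  e gray
    h gray
    h black
    l gray
      k gray
        i gray
        i black
      k black
      l→i: i black — skip
      m gray
        m→j: j is gray → back edge
Back edge closes the cycle j → e → l → m → j; its vertices are {e, j, l, m}.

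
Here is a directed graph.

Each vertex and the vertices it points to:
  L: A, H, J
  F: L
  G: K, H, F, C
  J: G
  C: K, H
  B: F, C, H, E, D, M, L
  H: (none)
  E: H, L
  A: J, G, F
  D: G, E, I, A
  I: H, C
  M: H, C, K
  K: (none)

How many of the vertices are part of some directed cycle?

5

A vertex is on a directed cycle iff it belongs to a strongly connected component of size ≥ 2 (or has a self-loop).
The vertices on cycles are {A, F, G, J, L} — 5 in total.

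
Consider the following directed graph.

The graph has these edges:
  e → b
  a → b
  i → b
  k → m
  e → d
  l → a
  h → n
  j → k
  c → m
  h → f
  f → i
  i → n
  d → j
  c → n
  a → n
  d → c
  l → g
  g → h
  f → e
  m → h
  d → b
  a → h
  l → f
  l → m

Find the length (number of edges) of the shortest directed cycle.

6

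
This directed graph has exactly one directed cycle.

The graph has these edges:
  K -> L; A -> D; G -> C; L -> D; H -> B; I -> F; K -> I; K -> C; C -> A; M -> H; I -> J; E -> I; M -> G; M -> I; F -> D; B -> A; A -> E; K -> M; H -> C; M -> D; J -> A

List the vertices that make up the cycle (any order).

DFS with gray/black marking from I:
I gray
  J gray
    A gray
      D gray
      D black
      E gray
        E→I: I is gray → back edge
Back edge closes the cycle I → J → A → E → I; its vertices are {A, E, I, J}.

A, E, I, J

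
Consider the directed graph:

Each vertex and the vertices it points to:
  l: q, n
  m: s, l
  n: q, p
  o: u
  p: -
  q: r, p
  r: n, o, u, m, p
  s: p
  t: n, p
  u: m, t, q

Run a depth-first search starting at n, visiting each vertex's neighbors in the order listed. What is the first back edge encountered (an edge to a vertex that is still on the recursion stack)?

r->n

DFS from n (visiting each vertex's neighbors in the order listed); mark gray on enter, black on exit:
n gray
  q gray
    r gray
      r→n: n is gray → back edge
First back edge: r → n.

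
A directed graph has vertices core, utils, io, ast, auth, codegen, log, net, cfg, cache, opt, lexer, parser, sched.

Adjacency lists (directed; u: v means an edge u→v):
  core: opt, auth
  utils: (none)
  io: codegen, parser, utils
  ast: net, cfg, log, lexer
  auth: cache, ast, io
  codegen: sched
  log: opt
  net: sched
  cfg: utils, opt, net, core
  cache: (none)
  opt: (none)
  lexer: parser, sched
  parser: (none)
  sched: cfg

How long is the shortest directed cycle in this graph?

For each vertex v, BFS finds the shortest path from v back to v.
The shortest such closed walk is cfg → net → sched → cfg, length 3.

3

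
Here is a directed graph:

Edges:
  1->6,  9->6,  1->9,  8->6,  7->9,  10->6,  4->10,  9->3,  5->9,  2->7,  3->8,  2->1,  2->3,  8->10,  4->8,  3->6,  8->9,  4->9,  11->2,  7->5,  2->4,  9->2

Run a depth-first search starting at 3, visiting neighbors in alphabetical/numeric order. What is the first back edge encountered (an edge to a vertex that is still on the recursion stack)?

1->9

DFS from 3 (visiting neighbors in alphabetical/numeric order); mark gray on enter, black on exit:
3 gray
  6 gray
  6 black
  8 gray
    8→6: 6 black — skip
    9 gray
      2 gray
        1 gray
          1→6: 6 black — skip
          1→9: 9 is gray → back edge
First back edge: 1 → 9.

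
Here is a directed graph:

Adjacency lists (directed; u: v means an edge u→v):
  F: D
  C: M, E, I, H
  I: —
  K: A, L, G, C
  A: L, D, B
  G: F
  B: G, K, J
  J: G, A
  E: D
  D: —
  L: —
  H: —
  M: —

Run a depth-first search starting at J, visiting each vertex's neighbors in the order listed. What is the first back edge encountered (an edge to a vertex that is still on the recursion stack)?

K→A

DFS from J (visiting each vertex's neighbors in the order listed); mark gray on enter, black on exit:
J gray
  G gray
    F gray
      D gray
      D black
    F black
  G black
  A gray
    L gray
    L black
    A→D: D black — skip
    B gray
      B→G: G black — skip
      K gray
        K→A: A is gray → back edge
First back edge: K → A.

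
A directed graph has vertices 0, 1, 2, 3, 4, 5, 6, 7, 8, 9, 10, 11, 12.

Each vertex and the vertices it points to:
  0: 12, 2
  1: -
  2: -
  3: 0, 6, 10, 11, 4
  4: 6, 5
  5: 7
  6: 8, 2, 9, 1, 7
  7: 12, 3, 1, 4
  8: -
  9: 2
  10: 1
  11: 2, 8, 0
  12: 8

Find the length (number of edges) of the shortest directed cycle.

3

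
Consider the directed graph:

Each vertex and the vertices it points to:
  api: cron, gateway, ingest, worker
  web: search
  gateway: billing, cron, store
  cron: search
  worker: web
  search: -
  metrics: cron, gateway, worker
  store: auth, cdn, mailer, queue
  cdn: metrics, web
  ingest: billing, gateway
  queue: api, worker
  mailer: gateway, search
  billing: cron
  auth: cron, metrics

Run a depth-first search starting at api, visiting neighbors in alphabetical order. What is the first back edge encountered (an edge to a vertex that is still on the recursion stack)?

metrics->gateway

DFS from api (visiting neighbors in alphabetical order); mark gray on enter, black on exit:
api gray
  cron gray
    search gray
    search black
  cron black
  gateway gray
    billing gray
      billing→cron: cron black — skip
    billing black
    gateway→cron: cron black — skip
    store gray
      auth gray
        auth→cron: cron black — skip
        metrics gray
          metrics→cron: cron black — skip
          metrics→gateway: gateway is gray → back edge
First back edge: metrics → gateway.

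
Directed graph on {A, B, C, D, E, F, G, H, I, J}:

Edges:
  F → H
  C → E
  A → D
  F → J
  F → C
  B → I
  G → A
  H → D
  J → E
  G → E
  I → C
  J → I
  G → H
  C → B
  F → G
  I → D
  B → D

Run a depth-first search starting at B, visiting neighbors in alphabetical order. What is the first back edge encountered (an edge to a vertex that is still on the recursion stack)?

C->B

DFS from B (visiting neighbors in alphabetical order); mark gray on enter, black on exit:
B gray
  D gray
  D black
  I gray
    C gray
      C→B: B is gray → back edge
First back edge: C → B.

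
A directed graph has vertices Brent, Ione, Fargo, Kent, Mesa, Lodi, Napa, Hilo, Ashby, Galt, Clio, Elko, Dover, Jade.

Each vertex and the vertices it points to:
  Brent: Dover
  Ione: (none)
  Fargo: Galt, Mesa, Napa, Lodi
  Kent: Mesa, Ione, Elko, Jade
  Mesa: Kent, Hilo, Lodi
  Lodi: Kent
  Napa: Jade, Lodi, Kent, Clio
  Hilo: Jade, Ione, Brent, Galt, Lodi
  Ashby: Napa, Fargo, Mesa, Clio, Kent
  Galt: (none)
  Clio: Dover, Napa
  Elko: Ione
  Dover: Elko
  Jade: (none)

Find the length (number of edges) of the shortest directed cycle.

For each vertex v, BFS finds the shortest path from v back to v.
The shortest such closed walk is Clio → Napa → Clio, length 2.

2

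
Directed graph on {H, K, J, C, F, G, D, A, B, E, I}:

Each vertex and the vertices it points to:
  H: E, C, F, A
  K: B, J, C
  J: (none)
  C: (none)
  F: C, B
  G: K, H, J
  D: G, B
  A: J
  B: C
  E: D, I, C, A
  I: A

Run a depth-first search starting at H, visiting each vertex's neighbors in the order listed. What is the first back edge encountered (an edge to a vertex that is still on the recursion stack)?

DFS from H (visiting each vertex's neighbors in the order listed); mark gray on enter, black on exit:
H gray
  E gray
    D gray
      G gray
        K gray
          B gray
            C gray
            C black
          B black
          J gray
          J black
          K→C: C black — skip
        K black
        G→H: H is gray → back edge
First back edge: G → H.

G->H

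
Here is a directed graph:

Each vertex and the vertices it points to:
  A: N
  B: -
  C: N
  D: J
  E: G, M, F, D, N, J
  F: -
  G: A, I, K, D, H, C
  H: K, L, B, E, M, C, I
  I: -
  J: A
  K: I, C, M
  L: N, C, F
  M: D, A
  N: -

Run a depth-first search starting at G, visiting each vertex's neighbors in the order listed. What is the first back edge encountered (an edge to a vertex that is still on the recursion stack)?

E->G

DFS from G (visiting each vertex's neighbors in the order listed); mark gray on enter, black on exit:
G gray
  A gray
    N gray
    N black
  A black
  I gray
  I black
  K gray
    K→I: I black — skip
    C gray
      C→N: N black — skip
    C black
    M gray
      D gray
        J gray
          J→A: A black — skip
        J black
      D black
      M→A: A black — skip
    M black
  K black
  G→D: D black — skip
  H gray
    H→K: K black — skip
    L gray
      L→N: N black — skip
      L→C: C black — skip
      F gray
      F black
    L black
    B gray
    B black
    E gray
      E→G: G is gray → back edge
First back edge: E → G.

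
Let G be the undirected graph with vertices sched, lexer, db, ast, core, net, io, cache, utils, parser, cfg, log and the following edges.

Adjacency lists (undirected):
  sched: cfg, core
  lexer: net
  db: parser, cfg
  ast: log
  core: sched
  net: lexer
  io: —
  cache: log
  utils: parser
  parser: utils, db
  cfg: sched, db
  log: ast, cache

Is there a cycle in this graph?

DFS, tracking each vertex's parent; an edge to a visited non-parent vertex closes a cycle.
Start from db:
visit db (parent –)
  visit parser (parent db)
    visit utils (parent parser)
      utils–parser: parent, skip
    parser–db: parent, skip
  visit cfg (parent db)
    visit sched (parent cfg)
      sched–cfg: parent, skip
      visit core (parent sched)
        core–sched: parent, skip
    cfg–db: parent, skip
visit lexer (parent –)
  visit net (parent lexer)
    net–lexer: parent, skip
visit ast (parent –)
  visit log (parent ast)
    log–ast: parent, skip
    visit cache (parent log)
      cache–log: parent, skip
visit io (parent –)
No non-parent visited neighbor found — the graph is a forest.

No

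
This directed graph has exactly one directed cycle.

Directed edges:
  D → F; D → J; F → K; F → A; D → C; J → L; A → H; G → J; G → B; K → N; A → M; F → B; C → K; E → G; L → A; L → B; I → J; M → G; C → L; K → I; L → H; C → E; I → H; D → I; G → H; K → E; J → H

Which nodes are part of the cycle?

A, G, J, L, M

DFS with gray/black marking from A:
A gray
  M gray
    G gray
      B gray
      B black
      H gray
      H black
      J gray
        J→H: H black — skip
        L gray
          L→H: H black — skip
          L→A: A is gray → back edge
Back edge closes the cycle A → M → G → J → L → A; its vertices are {A, G, J, L, M}.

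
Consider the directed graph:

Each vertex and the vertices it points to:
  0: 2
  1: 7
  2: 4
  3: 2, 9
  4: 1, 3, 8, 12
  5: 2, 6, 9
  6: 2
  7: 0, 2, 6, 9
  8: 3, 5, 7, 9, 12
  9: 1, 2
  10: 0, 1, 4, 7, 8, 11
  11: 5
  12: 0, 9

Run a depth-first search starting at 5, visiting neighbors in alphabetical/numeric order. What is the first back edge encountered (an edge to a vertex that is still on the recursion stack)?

0→2

DFS from 5 (visiting neighbors in alphabetical/numeric order); mark gray on enter, black on exit:
5 gray
  2 gray
    4 gray
      1 gray
        7 gray
          0 gray
            0→2: 2 is gray → back edge
First back edge: 0 → 2.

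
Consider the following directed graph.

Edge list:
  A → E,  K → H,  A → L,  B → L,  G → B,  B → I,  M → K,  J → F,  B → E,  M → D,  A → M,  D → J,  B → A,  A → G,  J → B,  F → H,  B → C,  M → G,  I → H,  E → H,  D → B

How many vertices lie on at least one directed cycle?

6

A vertex is on a directed cycle iff it belongs to a strongly connected component of size ≥ 2 (or has a self-loop).
The vertices on cycles are {A, B, D, G, J, M} — 6 in total.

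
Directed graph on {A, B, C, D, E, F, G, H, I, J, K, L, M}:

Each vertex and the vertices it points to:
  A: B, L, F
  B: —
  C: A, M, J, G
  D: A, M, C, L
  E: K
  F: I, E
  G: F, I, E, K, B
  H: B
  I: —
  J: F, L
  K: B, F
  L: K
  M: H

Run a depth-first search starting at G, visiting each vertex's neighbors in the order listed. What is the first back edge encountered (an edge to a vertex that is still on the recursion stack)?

DFS from G (visiting each vertex's neighbors in the order listed); mark gray on enter, black on exit:
G gray
  F gray
    I gray
    I black
    E gray
      K gray
        B gray
        B black
        K→F: F is gray → back edge
First back edge: K → F.

K→F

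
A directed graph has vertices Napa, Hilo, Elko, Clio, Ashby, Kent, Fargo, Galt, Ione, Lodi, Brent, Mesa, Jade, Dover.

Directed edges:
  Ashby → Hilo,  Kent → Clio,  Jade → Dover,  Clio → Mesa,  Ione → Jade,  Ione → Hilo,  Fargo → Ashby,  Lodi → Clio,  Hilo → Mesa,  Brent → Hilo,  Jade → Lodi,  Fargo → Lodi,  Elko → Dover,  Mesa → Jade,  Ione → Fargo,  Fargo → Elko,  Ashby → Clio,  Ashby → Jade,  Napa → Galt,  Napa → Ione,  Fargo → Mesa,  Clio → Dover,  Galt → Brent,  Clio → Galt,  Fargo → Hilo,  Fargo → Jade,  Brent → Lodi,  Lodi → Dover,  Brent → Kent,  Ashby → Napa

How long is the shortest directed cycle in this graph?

4

For each vertex v, BFS finds the shortest path from v back to v.
The shortest such closed walk is Napa → Ione → Fargo → Ashby → Napa, length 4.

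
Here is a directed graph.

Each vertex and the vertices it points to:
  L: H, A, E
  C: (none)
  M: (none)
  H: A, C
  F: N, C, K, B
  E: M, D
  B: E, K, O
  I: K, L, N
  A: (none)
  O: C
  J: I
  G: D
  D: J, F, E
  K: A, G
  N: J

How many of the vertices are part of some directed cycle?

A vertex is on a directed cycle iff it belongs to a strongly connected component of size ≥ 2 (or has a self-loop).
The vertices on cycles are {B, D, E, F, G, I, J, K, L, N} — 10 in total.

10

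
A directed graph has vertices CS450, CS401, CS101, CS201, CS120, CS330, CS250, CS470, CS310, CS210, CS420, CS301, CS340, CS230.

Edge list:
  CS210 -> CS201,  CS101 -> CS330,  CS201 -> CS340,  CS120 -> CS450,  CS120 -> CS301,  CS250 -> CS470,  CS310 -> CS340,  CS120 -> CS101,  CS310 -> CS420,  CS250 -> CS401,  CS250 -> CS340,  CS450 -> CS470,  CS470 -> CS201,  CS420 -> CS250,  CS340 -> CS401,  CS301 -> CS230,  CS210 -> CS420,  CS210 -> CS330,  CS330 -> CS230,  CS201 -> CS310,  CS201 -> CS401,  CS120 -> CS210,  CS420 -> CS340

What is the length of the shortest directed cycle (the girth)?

5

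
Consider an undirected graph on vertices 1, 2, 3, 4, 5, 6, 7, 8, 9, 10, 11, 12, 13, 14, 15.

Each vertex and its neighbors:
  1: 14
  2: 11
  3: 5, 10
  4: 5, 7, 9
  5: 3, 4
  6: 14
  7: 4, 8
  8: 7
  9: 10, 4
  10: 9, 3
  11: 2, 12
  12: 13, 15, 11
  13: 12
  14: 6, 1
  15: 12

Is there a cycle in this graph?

Yes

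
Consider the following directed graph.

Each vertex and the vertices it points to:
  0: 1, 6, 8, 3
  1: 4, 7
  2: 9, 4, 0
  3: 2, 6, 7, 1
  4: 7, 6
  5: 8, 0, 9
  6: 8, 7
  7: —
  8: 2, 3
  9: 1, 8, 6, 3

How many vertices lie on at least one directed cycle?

8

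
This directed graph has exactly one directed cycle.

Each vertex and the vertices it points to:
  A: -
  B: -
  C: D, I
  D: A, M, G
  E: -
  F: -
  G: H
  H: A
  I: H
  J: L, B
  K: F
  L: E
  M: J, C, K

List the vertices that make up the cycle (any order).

C, D, M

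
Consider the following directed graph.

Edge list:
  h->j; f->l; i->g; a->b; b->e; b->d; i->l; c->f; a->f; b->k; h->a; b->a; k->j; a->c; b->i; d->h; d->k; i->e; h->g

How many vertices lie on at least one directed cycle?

4

A vertex is on a directed cycle iff it belongs to a strongly connected component of size ≥ 2 (or has a self-loop).
The vertices on cycles are {a, b, d, h} — 4 in total.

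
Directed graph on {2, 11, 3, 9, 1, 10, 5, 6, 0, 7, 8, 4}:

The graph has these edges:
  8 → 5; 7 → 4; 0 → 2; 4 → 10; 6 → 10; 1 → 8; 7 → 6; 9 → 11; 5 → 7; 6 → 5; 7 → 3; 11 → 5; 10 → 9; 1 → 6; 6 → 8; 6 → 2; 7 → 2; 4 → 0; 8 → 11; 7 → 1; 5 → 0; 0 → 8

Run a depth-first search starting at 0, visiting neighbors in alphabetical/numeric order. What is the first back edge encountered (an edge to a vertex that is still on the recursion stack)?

DFS from 0 (visiting neighbors in alphabetical/numeric order); mark gray on enter, black on exit:
0 gray
  2 gray
  2 black
  8 gray
    5 gray
      5→0: 0 is gray → back edge
First back edge: 5 → 0.

5→0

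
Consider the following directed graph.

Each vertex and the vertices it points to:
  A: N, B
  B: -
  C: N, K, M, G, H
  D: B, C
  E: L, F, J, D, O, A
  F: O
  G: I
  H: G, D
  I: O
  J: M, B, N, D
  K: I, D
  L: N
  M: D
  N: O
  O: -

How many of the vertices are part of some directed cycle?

A vertex is on a directed cycle iff it belongs to a strongly connected component of size ≥ 2 (or has a self-loop).
The vertices on cycles are {C, D, H, K, M} — 5 in total.

5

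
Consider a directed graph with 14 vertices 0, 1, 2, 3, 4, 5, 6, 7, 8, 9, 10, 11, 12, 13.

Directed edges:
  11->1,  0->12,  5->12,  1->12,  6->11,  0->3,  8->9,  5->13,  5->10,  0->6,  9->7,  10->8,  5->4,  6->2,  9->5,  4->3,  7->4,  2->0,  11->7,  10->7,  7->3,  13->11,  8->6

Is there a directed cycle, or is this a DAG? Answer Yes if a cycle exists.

DFS with white/gray/black marking, starting from 8:
8 gray
  9 gray
    5 gray
      10 gray
        7 gray
          3 gray
          3 black
          4 gray
            4→3: 3 black — skip
          4 black
        7 black
        10→8: 8 is gray → back edge
Back edge found, so a cycle exists: 8 → 9 → 5 → 10 → 8.

Yes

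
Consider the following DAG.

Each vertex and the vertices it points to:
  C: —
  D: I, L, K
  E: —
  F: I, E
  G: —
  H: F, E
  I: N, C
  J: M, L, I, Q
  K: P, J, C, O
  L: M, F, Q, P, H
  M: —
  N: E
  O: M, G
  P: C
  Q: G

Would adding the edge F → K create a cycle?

Adding F→K creates a cycle iff K can already reach F.
Path from K: K → J → L → F.
So K → … → F → K is a cycle.

Yes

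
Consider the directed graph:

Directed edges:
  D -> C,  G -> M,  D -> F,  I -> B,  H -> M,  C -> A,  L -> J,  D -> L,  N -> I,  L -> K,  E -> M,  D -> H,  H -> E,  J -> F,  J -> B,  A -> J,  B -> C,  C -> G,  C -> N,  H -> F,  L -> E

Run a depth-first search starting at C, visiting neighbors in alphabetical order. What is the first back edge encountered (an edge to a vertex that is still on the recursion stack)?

DFS from C (visiting neighbors in alphabetical order); mark gray on enter, black on exit:
C gray
  A gray
    J gray
      B gray
        B→C: C is gray → back edge
First back edge: B → C.

B->C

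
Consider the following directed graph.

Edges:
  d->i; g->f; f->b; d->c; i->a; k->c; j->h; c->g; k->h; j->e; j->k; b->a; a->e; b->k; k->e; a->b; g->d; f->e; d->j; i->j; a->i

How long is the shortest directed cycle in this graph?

2

For each vertex v, BFS finds the shortest path from v back to v.
The shortest such closed walk is i → a → i, length 2.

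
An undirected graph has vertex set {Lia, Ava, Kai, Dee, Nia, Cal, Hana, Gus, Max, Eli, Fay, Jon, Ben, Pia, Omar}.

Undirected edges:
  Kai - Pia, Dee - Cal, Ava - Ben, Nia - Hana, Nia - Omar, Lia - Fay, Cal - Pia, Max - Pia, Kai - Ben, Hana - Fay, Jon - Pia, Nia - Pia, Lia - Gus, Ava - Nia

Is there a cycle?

DFS, tracking each vertex's parent; an edge to a visited non-parent vertex closes a cycle.
Start from Cal:
visit Cal (parent –)
  visit Pia (parent Cal)
    visit Nia (parent Pia)
      visit Ava (parent Nia)
        visit Ben (parent Ava)
          Ben–Ava: parent, skip
          visit Kai (parent Ben)
            Kai–Pia: Pia visited and ≠ parent → cycle
Cycle: Pia – Nia – Ava – Ben – Kai – Pia.

Yes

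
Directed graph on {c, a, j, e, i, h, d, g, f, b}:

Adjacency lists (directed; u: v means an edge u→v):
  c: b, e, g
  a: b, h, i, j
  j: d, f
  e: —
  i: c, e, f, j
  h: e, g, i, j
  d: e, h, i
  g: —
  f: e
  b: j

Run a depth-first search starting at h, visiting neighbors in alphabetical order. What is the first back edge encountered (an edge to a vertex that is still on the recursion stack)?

d→h

DFS from h (visiting neighbors in alphabetical order); mark gray on enter, black on exit:
h gray
  e gray
  e black
  g gray
  g black
  i gray
    c gray
      b gray
        j gray
          d gray
            d→e: e black — skip
            d→h: h is gray → back edge
First back edge: d → h.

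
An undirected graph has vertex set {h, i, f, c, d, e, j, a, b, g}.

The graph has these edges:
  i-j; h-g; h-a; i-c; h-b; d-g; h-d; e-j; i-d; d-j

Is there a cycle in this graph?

DFS, tracking each vertex's parent; an edge to a visited non-parent vertex closes a cycle.
Start from e:
visit e (parent –)
  visit j (parent e)
    visit i (parent j)
      visit d (parent i)
        visit g (parent d)
          g–d: parent, skip
          visit h (parent g)
            h–d: d visited and ≠ parent → cycle
Cycle: d – g – h – d.

Yes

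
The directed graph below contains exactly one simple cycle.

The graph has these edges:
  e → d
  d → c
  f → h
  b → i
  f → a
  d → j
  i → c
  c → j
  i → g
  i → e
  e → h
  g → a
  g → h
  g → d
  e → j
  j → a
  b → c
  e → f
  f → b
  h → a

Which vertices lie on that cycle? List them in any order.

DFS with gray/black marking from b:
b gray
  i gray
    c gray
      j gray
        a gray
        a black
      j black
    c black
    g gray
      h gray
        h→a: a black — skip
      h black
      d gray
        d→j: j black — skip
        d→c: c black — skip
      d black
      g→a: a black — skip
    g black
    e gray
      e→j: j black — skip
      f gray
        f→a: a black — skip
        f→b: b is gray → back edge
Back edge closes the cycle b → i → e → f → b; its vertices are {b, e, f, i}.

b, e, f, i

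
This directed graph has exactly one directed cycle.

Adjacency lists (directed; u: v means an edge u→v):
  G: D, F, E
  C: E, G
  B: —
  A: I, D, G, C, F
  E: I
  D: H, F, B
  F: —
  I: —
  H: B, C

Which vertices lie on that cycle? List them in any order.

C, D, G, H

DFS with gray/black marking from G:
G gray
  D gray
    H gray
      B gray
      B black
      C gray
        E gray
          I gray
          I black
        E black
        C→G: G is gray → back edge
Back edge closes the cycle G → D → H → C → G; its vertices are {C, D, G, H}.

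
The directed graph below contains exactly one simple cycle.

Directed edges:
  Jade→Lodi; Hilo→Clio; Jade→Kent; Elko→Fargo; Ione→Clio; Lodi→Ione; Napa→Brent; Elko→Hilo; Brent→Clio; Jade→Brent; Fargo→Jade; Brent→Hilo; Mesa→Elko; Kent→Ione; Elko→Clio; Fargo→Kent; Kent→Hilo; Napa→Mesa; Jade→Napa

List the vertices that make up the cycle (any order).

DFS with gray/black marking from Fargo:
Fargo gray
  Jade gray
    Lodi gray
      Ione gray
        Clio gray
        Clio black
      Ione black
    Lodi black
    Napa gray
      Mesa gray
        Elko gray
          Elko→Clio: Clio black — skip
          Elko→Fargo: Fargo is gray → back edge
Back edge closes the cycle Fargo → Jade → Napa → Mesa → Elko → Fargo; its vertices are {Elko, Jade, Mesa, Napa, Fargo}.

Elko, Jade, Mesa, Napa, Fargo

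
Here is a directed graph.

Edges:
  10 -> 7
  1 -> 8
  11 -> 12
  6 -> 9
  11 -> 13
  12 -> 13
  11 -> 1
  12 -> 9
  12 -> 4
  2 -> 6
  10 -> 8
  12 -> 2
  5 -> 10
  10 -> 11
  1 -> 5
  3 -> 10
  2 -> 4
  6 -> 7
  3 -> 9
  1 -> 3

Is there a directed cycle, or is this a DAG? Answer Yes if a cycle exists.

Yes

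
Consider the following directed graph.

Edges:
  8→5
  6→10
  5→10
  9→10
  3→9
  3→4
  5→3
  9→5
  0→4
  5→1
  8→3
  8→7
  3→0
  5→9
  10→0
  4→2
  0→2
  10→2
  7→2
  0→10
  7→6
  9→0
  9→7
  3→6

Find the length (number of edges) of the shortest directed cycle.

2

For each vertex v, BFS finds the shortest path from v back to v.
The shortest such closed walk is 5 → 9 → 5, length 2.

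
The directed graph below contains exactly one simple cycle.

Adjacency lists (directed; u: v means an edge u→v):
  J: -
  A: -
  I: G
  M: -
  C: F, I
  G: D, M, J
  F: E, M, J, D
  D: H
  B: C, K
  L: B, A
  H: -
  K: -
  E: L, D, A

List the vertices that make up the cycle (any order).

DFS with gray/black marking from C:
C gray
  F gray
    E gray
      L gray
        B gray
          B→C: C is gray → back edge
Back edge closes the cycle C → F → E → L → B → C; its vertices are {B, C, E, F, L}.

B, C, E, F, L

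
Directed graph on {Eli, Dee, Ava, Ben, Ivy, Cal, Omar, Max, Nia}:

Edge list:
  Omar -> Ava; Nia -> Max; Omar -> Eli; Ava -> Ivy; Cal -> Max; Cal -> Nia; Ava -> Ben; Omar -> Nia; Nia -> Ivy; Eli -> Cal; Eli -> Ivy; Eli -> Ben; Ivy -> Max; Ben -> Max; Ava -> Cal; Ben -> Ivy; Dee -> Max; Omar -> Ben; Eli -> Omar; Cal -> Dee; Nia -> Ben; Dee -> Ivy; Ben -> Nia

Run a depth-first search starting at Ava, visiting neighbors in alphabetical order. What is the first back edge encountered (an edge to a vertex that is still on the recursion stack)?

DFS from Ava (visiting neighbors in alphabetical order); mark gray on enter, black on exit:
Ava gray
  Ben gray
    Ivy gray
      Max gray
      Max black
    Ivy black
    Ben→Max: Max black — skip
    Nia gray
      Nia→Ben: Ben is gray → back edge
First back edge: Nia → Ben.

Nia->Ben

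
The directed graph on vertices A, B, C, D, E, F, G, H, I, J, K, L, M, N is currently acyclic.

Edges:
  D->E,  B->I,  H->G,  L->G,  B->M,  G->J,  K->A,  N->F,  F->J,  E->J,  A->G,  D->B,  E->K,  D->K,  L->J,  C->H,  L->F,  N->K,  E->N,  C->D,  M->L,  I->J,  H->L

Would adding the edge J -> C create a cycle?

Yes

Adding J→C creates a cycle iff C can already reach J.
Path from C: C → D → E → J.
So C → … → J → C is a cycle.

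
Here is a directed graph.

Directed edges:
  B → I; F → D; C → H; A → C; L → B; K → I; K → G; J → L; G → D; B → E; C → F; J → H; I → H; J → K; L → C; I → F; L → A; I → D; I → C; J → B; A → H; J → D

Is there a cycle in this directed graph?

No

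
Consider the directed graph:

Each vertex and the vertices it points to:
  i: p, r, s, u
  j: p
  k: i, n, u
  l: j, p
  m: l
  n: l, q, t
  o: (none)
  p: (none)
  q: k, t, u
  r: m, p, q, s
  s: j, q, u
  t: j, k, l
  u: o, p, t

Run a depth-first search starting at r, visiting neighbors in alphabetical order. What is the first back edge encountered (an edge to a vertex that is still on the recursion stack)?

DFS from r (visiting neighbors in alphabetical order); mark gray on enter, black on exit:
r gray
  m gray
    l gray
      j gray
        p gray
        p black
      j black
      l→p: p black — skip
    l black
  m black
  r→p: p black — skip
  q gray
    k gray
      i gray
        i→p: p black — skip
        i→r: r is gray → back edge
First back edge: i → r.

i→r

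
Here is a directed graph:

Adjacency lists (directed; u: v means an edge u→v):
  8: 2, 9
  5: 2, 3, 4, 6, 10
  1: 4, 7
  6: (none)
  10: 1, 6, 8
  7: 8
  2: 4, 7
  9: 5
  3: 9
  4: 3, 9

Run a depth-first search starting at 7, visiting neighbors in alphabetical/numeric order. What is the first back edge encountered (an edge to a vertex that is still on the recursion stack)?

5->2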